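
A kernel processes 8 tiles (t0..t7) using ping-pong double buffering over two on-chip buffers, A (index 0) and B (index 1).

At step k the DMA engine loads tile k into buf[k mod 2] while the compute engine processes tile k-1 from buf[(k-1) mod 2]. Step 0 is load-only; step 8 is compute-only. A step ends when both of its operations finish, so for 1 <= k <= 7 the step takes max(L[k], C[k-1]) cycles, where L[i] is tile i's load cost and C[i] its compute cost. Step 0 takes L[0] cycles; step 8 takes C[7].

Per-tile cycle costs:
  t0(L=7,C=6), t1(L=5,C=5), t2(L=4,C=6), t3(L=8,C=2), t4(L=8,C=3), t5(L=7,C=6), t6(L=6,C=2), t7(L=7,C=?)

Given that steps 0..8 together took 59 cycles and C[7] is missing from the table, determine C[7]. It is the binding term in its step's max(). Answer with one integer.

C[7] = 5

step 0: dur = L[0]=7 = 7
step 1: dur = max(L[1]=5, C[0]=6) = 6
step 2: dur = max(L[2]=4, C[1]=5) = 5
step 3: dur = max(L[3]=8, C[2]=6) = 8
step 4: dur = max(L[4]=8, C[3]=2) = 8
step 5: dur = max(L[5]=7, C[4]=3) = 7
step 6: dur = max(L[6]=6, C[5]=6) = 6
step 7: dur = max(L[7]=7, C[6]=2) = 7
step 8: dur = C[7]=? = C[7]  (unknown; binding)
sum of known step durations = 54
dur[8] = total - known = 59 - 54 = 5
C[7] is the binding max in step 8, so C[7] = dur[8] = 5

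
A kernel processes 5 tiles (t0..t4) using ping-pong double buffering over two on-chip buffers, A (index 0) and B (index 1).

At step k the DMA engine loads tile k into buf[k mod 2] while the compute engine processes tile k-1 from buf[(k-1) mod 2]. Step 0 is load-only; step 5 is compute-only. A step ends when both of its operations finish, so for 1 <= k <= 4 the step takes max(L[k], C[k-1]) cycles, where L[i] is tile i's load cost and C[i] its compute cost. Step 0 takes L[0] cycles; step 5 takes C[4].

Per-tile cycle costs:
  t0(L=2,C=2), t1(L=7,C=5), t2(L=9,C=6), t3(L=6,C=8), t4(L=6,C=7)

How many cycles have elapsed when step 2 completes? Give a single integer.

step 0: L[0]=2 → dur=2, Σ=2 | A=load:t0 B=idle [load-only]
step 1: L[1]=7 C[0]=2 → dur=7, Σ=9 | A=compute:t0 B=load:t1 [load-bound]
step 2: L[2]=9 C[1]=5 → dur=9, Σ=18 | A=load:t2 B=compute:t1 [load-bound]
step 3: L[3]=6 C[2]=6 → dur=6, Σ=24 | A=compute:t2 B=load:t3 [tied]
step 4: L[4]=6 C[3]=8 → dur=8, Σ=32 | A=load:t4 B=compute:t3 [compute-bound]
step 5: C[4]=7 → dur=7, Σ=39 | A=compute:t4 B=idle [compute-only]

end_cycle[2] = 18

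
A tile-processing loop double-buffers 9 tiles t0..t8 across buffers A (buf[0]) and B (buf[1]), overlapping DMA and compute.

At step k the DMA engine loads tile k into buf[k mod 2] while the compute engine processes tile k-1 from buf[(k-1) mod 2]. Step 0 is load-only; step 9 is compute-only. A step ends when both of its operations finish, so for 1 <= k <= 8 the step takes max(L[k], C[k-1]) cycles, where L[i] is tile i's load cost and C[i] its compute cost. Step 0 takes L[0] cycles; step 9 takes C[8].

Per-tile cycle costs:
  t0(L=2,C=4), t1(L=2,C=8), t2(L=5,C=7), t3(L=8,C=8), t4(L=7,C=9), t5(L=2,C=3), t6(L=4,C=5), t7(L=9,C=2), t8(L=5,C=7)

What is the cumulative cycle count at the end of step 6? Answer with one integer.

k=0 load=t0/2c comp=- wait=2 total=2
k=1 load=t1/2c comp=t0/4c wait=4 total=6
k=2 load=t2/5c comp=t1/8c wait=8 total=14
k=3 load=t3/8c comp=t2/7c wait=8 total=22
k=4 load=t4/7c comp=t3/8c wait=8 total=30
k=5 load=t5/2c comp=t4/9c wait=9 total=39
k=6 load=t6/4c comp=t5/3c wait=4 total=43
k=7 load=t7/9c comp=t6/5c wait=9 total=52
k=8 load=t8/5c comp=t7/2c wait=5 total=57
k=9 load=- comp=t8/7c wait=7 total=64

end_cycle[6] = 43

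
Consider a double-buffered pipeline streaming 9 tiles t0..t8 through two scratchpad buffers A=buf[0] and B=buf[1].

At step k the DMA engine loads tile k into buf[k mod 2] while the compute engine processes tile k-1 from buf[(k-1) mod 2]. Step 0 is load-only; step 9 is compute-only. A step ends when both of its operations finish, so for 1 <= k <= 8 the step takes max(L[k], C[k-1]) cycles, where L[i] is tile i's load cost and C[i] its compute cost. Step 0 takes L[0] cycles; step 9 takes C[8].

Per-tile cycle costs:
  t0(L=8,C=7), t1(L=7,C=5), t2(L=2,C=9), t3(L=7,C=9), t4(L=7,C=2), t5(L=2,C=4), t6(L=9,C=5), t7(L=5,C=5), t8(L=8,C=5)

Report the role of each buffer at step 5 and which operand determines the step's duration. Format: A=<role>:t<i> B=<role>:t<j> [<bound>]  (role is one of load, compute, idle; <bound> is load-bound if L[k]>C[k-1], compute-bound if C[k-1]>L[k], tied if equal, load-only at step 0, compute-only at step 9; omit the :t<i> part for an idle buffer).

step 5: A=compute:t4 B=load:t5 [tied]

k=0 load=t0/8c comp=- wait=8 total=8
k=1 load=t1/7c comp=t0/7c wait=7 total=15
k=2 load=t2/2c comp=t1/5c wait=5 total=20
k=3 load=t3/7c comp=t2/9c wait=9 total=29
k=4 load=t4/7c comp=t3/9c wait=9 total=38
k=5 load=t5/2c comp=t4/2c wait=2 total=40
k=6 load=t6/9c comp=t5/4c wait=9 total=49
k=7 load=t7/5c comp=t6/5c wait=5 total=54
k=8 load=t8/8c comp=t7/5c wait=8 total=62
k=9 load=- comp=t8/5c wait=5 total=67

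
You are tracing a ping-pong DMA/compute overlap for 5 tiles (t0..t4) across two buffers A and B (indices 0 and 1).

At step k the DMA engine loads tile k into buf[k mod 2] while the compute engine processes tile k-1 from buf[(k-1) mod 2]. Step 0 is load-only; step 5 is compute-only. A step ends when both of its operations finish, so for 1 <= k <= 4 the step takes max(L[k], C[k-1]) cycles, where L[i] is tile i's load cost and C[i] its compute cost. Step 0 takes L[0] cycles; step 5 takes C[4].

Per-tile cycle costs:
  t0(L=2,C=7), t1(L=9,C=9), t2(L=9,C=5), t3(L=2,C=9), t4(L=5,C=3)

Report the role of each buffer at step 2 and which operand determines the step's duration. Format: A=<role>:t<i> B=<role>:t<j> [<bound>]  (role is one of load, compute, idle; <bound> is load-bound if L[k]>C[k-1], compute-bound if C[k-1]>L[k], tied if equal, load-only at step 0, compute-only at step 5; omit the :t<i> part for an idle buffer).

step 2: A=load:t2 B=compute:t1 [tied]

[0] DMA t0→A (2c) ∥ CU idle ⇒ 2c, clock 2
[1] DMA t1→B (9c) ∥ CU A:t0 (7c) ⇒ 9c, clock 11
[2] DMA t2→A (9c) ∥ CU B:t1 (9c) ⇒ 9c, clock 20
[3] DMA t3→B (2c) ∥ CU A:t2 (5c) ⇒ 5c, clock 25
[4] DMA t4→A (5c) ∥ CU B:t3 (9c) ⇒ 9c, clock 34
[5] DMA idle ∥ CU A:t4 (3c) ⇒ 3c, clock 37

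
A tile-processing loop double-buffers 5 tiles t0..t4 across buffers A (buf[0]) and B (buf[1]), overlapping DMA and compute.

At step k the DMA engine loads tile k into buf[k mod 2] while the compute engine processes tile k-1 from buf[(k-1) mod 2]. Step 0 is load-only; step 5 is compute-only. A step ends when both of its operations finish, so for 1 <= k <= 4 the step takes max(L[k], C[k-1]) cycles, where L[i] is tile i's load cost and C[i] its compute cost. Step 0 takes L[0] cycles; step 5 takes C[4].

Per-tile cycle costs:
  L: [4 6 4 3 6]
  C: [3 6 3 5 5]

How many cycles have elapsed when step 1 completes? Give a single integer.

k=0 load=t0/4c comp=- wait=4 total=4
k=1 load=t1/6c comp=t0/3c wait=6 total=10
k=2 load=t2/4c comp=t1/6c wait=6 total=16
k=3 load=t3/3c comp=t2/3c wait=3 total=19
k=4 load=t4/6c comp=t3/5c wait=6 total=25
k=5 load=- comp=t4/5c wait=5 total=30

end_cycle[1] = 10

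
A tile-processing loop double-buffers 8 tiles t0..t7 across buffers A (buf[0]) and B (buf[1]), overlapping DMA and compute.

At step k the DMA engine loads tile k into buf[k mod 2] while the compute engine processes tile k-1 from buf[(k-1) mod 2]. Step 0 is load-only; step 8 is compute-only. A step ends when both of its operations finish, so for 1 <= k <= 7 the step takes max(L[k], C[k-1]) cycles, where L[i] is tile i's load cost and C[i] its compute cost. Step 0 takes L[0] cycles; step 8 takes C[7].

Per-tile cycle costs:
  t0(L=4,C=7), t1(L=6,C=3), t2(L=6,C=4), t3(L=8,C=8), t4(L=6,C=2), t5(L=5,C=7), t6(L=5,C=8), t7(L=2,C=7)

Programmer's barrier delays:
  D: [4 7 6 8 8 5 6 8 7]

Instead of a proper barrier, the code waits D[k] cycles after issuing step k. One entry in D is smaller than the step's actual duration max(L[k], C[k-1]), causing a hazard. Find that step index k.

hazard at step 6

[0] required=L[0]=4=4 vs D=4 ok
[1] required=max(L[1]=6,C[0]=7)=7 vs D=7 ok
[2] required=max(L[2]=6,C[1]=3)=6 vs D=6 ok
[3] required=max(L[3]=8,C[2]=4)=8 vs D=8 ok
[4] required=max(L[4]=6,C[3]=8)=8 vs D=8 ok
[5] required=max(L[5]=5,C[4]=2)=5 vs D=5 ok
[6] required=max(L[6]=5,C[5]=7)=7 vs D=6 SHORT
[7] required=max(L[7]=2,C[6]=8)=8 vs D=8 ok
[8] required=C[7]=7=7 vs D=7 ok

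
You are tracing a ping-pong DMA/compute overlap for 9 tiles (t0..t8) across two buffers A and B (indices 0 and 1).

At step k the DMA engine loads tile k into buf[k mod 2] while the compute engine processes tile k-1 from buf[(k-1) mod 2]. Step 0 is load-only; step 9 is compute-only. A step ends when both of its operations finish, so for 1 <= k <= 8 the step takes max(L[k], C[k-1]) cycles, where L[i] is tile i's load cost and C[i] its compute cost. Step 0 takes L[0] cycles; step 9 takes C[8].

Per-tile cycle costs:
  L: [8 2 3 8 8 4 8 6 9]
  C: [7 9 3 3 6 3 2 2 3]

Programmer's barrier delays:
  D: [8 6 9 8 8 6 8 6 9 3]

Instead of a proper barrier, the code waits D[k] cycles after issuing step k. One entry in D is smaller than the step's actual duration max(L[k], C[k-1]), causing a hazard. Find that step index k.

hazard at step 1

k=0 barrier L[0]=8→8c, D[0]=8 ok
k=1 barrier max(L[1]=2,C[0]=7)→7c, D[1]=6 SHORT
k=2 barrier max(L[2]=3,C[1]=9)→9c, D[2]=9 ok
k=3 barrier max(L[3]=8,C[2]=3)→8c, D[3]=8 ok
k=4 barrier max(L[4]=8,C[3]=3)→8c, D[4]=8 ok
k=5 barrier max(L[5]=4,C[4]=6)→6c, D[5]=6 ok
k=6 barrier max(L[6]=8,C[5]=3)→8c, D[6]=8 ok
k=7 barrier max(L[7]=6,C[6]=2)→6c, D[7]=6 ok
k=8 barrier max(L[8]=9,C[7]=2)→9c, D[8]=9 ok
k=9 barrier C[8]=3→3c, D[9]=3 ok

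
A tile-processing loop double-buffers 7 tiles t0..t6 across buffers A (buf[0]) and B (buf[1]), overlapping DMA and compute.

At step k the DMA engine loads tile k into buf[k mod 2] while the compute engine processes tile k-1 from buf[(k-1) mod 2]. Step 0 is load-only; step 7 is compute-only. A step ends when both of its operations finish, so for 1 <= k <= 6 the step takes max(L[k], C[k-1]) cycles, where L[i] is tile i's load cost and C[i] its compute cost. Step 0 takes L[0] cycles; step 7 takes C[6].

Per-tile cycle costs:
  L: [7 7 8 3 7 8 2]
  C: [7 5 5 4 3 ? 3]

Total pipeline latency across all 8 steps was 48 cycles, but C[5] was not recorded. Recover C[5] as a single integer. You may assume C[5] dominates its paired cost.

C[5] = 3

step 0: dur = L[0]=7 = 7
step 1: dur = max(L[1]=7, C[0]=7) = 7
step 2: dur = max(L[2]=8, C[1]=5) = 8
step 3: dur = max(L[3]=3, C[2]=5) = 5
step 4: dur = max(L[4]=7, C[3]=4) = 7
step 5: dur = max(L[5]=8, C[4]=3) = 8
step 6: dur = max(L[6]=2, C[5]=?) = C[5]  (unknown; binding)
step 7: dur = C[6]=3 = 3
sum of known step durations = 45
dur[6] = total - known = 48 - 45 = 3
C[5] is the binding max in step 6, so C[5] = dur[6] = 3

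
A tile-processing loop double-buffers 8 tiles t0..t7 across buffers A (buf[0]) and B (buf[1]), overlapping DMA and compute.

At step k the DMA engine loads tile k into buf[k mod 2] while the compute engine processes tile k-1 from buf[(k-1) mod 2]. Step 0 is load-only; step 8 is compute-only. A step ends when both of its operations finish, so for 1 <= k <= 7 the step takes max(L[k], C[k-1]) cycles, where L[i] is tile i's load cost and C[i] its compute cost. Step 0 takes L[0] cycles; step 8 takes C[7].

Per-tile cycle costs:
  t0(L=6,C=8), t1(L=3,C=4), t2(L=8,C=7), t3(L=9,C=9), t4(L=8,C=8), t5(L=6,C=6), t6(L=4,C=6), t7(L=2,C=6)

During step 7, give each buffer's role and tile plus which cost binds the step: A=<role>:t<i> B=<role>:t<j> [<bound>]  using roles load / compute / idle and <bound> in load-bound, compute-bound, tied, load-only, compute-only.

step 0: L[0]=6 → dur=6, Σ=6 | A=load:t0 B=idle [load-only]
step 1: L[1]=3 C[0]=8 → dur=8, Σ=14 | A=compute:t0 B=load:t1 [compute-bound]
step 2: L[2]=8 C[1]=4 → dur=8, Σ=22 | A=load:t2 B=compute:t1 [load-bound]
step 3: L[3]=9 C[2]=7 → dur=9, Σ=31 | A=compute:t2 B=load:t3 [load-bound]
step 4: L[4]=8 C[3]=9 → dur=9, Σ=40 | A=load:t4 B=compute:t3 [compute-bound]
step 5: L[5]=6 C[4]=8 → dur=8, Σ=48 | A=compute:t4 B=load:t5 [compute-bound]
step 6: L[6]=4 C[5]=6 → dur=6, Σ=54 | A=load:t6 B=compute:t5 [compute-bound]
step 7: L[7]=2 C[6]=6 → dur=6, Σ=60 | A=compute:t6 B=load:t7 [compute-bound]
step 8: C[7]=6 → dur=6, Σ=66 | A=idle B=compute:t7 [compute-only]

step 7: A=compute:t6 B=load:t7 [compute-bound]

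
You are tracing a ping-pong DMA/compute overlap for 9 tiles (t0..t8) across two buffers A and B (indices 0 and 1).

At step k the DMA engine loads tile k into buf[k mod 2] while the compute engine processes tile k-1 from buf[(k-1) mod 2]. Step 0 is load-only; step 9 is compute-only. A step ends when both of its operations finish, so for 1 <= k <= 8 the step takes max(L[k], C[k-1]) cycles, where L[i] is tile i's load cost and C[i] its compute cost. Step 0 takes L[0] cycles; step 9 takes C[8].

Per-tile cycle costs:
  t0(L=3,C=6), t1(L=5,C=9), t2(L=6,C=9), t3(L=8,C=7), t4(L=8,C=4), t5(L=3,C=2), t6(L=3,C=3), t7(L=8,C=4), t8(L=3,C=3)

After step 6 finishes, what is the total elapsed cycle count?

end_cycle[6] = 42

[0] DMA t0→A (3c) ∥ CU idle ⇒ 3c, clock 3
[1] DMA t1→B (5c) ∥ CU A:t0 (6c) ⇒ 6c, clock 9
[2] DMA t2→A (6c) ∥ CU B:t1 (9c) ⇒ 9c, clock 18
[3] DMA t3→B (8c) ∥ CU A:t2 (9c) ⇒ 9c, clock 27
[4] DMA t4→A (8c) ∥ CU B:t3 (7c) ⇒ 8c, clock 35
[5] DMA t5→B (3c) ∥ CU A:t4 (4c) ⇒ 4c, clock 39
[6] DMA t6→A (3c) ∥ CU B:t5 (2c) ⇒ 3c, clock 42
[7] DMA t7→B (8c) ∥ CU A:t6 (3c) ⇒ 8c, clock 50
[8] DMA t8→A (3c) ∥ CU B:t7 (4c) ⇒ 4c, clock 54
[9] DMA idle ∥ CU A:t8 (3c) ⇒ 3c, clock 57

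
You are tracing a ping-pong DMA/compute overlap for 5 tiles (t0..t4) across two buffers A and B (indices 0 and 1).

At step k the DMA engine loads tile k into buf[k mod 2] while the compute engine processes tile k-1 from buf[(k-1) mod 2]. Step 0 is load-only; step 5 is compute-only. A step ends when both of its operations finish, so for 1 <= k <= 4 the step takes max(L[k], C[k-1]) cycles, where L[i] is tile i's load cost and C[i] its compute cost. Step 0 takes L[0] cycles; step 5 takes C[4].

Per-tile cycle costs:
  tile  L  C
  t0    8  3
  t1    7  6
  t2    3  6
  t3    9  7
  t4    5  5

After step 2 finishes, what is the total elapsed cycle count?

[0] DMA t0→A (8c) ∥ CU idle ⇒ 8c, clock 8
[1] DMA t1→B (7c) ∥ CU A:t0 (3c) ⇒ 7c, clock 15
[2] DMA t2→A (3c) ∥ CU B:t1 (6c) ⇒ 6c, clock 21
[3] DMA t3→B (9c) ∥ CU A:t2 (6c) ⇒ 9c, clock 30
[4] DMA t4→A (5c) ∥ CU B:t3 (7c) ⇒ 7c, clock 37
[5] DMA idle ∥ CU A:t4 (5c) ⇒ 5c, clock 42

end_cycle[2] = 21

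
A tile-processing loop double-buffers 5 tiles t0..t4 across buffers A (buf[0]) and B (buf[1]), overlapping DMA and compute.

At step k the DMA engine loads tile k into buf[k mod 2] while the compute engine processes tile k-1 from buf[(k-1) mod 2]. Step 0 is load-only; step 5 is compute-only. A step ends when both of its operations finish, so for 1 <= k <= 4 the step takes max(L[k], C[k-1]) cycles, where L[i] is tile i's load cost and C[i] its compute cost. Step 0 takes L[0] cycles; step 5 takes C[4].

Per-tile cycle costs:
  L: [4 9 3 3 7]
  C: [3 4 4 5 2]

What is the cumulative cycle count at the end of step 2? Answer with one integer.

step 0: L[0]=4 → dur=4, Σ=4 | A=load:t0 B=idle [load-only]
step 1: L[1]=9 C[0]=3 → dur=9, Σ=13 | A=compute:t0 B=load:t1 [load-bound]
step 2: L[2]=3 C[1]=4 → dur=4, Σ=17 | A=load:t2 B=compute:t1 [compute-bound]
step 3: L[3]=3 C[2]=4 → dur=4, Σ=21 | A=compute:t2 B=load:t3 [compute-bound]
step 4: L[4]=7 C[3]=5 → dur=7, Σ=28 | A=load:t4 B=compute:t3 [load-bound]
step 5: C[4]=2 → dur=2, Σ=30 | A=compute:t4 B=idle [compute-only]

end_cycle[2] = 17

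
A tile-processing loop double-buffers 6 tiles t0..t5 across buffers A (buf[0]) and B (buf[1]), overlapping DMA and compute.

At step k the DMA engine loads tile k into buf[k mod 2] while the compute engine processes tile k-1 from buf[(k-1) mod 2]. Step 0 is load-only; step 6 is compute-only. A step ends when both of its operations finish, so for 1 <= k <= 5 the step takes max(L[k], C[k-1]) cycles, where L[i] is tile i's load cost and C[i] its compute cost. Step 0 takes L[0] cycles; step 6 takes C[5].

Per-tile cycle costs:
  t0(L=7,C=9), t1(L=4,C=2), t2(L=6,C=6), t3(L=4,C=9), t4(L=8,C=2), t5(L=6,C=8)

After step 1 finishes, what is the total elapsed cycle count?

end_cycle[1] = 16

k=0 load=t0/7c comp=- wait=7 total=7
k=1 load=t1/4c comp=t0/9c wait=9 total=16
k=2 load=t2/6c comp=t1/2c wait=6 total=22
k=3 load=t3/4c comp=t2/6c wait=6 total=28
k=4 load=t4/8c comp=t3/9c wait=9 total=37
k=5 load=t5/6c comp=t4/2c wait=6 total=43
k=6 load=- comp=t5/8c wait=8 total=51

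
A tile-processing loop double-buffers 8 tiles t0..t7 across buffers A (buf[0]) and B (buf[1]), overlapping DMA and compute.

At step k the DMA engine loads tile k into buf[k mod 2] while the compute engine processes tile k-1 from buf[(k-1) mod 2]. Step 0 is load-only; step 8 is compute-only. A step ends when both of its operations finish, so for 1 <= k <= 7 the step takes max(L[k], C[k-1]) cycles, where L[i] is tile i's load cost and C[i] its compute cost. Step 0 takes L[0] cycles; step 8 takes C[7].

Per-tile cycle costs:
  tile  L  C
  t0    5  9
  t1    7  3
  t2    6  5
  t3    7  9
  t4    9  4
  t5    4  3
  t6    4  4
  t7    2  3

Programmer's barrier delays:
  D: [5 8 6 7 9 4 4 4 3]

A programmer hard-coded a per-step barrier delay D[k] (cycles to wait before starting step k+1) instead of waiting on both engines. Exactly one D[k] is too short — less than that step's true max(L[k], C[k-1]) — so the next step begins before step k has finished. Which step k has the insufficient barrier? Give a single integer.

step 0: need L[0]=5 = 5; D[0]=5 ok
step 1: need max(L[1]=7,C[0]=9) = 9; D[1]=8 SHORT
step 2: need max(L[2]=6,C[1]=3) = 6; D[2]=6 ok
step 3: need max(L[3]=7,C[2]=5) = 7; D[3]=7 ok
step 4: need max(L[4]=9,C[3]=9) = 9; D[4]=9 ok
step 5: need max(L[5]=4,C[4]=4) = 4; D[5]=4 ok
step 6: need max(L[6]=4,C[5]=3) = 4; D[6]=4 ok
step 7: need max(L[7]=2,C[6]=4) = 4; D[7]=4 ok
step 8: need C[7]=3 = 3; D[8]=3 ok

hazard at step 1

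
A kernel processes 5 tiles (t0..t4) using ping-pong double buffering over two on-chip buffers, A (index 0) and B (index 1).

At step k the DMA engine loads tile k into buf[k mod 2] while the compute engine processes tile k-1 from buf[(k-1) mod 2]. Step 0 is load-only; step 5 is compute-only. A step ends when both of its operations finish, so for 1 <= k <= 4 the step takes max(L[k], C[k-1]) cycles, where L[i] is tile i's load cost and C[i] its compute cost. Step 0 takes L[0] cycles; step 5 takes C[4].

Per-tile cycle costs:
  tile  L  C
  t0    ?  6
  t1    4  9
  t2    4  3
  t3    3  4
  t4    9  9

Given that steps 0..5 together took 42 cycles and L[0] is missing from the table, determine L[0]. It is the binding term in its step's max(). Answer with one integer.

L[0] = 6

step 0: dur = L[0]=? = L[0]  (unknown; binding)
step 1: dur = max(L[1]=4, C[0]=6) = 6
step 2: dur = max(L[2]=4, C[1]=9) = 9
step 3: dur = max(L[3]=3, C[2]=3) = 3
step 4: dur = max(L[4]=9, C[3]=4) = 9
step 5: dur = C[4]=9 = 9
sum of known step durations = 36
dur[0] = total - known = 42 - 36 = 6
L[0] is the binding max in step 0, so L[0] = dur[0] = 6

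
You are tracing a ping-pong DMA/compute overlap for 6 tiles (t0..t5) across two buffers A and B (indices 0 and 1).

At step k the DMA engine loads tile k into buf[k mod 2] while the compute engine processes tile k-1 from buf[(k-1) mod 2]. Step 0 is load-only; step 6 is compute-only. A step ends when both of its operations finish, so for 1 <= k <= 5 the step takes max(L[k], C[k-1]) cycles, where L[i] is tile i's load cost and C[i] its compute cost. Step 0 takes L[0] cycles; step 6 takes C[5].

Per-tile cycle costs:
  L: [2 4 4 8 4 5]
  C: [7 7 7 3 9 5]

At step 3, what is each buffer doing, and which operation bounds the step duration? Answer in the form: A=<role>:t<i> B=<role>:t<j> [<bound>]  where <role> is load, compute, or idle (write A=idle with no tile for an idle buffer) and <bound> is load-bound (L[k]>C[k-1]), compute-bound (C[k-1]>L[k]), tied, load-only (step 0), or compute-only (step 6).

step 0: L[0]=2 → dur=2, Σ=2 | A=load:t0 B=idle [load-only]
step 1: L[1]=4 C[0]=7 → dur=7, Σ=9 | A=compute:t0 B=load:t1 [compute-bound]
step 2: L[2]=4 C[1]=7 → dur=7, Σ=16 | A=load:t2 B=compute:t1 [compute-bound]
step 3: L[3]=8 C[2]=7 → dur=8, Σ=24 | A=compute:t2 B=load:t3 [load-bound]
step 4: L[4]=4 C[3]=3 → dur=4, Σ=28 | A=load:t4 B=compute:t3 [load-bound]
step 5: L[5]=5 C[4]=9 → dur=9, Σ=37 | A=compute:t4 B=load:t5 [compute-bound]
step 6: C[5]=5 → dur=5, Σ=42 | A=idle B=compute:t5 [compute-only]

step 3: A=compute:t2 B=load:t3 [load-bound]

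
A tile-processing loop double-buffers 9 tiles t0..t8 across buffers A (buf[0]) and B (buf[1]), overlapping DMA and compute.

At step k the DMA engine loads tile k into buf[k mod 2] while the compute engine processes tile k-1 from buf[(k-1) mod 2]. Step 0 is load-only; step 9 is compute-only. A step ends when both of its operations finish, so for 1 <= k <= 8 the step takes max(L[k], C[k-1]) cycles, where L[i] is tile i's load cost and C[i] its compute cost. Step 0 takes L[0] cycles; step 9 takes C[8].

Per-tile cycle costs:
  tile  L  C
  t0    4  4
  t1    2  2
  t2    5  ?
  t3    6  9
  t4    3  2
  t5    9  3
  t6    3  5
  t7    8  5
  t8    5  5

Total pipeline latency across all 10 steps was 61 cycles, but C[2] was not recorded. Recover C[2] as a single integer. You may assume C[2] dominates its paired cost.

C[2] = 9

step 0: dur = L[0]=4 = 4
step 1: dur = max(L[1]=2, C[0]=4) = 4
step 2: dur = max(L[2]=5, C[1]=2) = 5
step 3: dur = max(L[3]=6, C[2]=?) = C[2]  (unknown; binding)
step 4: dur = max(L[4]=3, C[3]=9) = 9
step 5: dur = max(L[5]=9, C[4]=2) = 9
step 6: dur = max(L[6]=3, C[5]=3) = 3
step 7: dur = max(L[7]=8, C[6]=5) = 8
step 8: dur = max(L[8]=5, C[7]=5) = 5
step 9: dur = C[8]=5 = 5
sum of known step durations = 52
dur[3] = total - known = 61 - 52 = 9
C[2] is the binding max in step 3, so C[2] = dur[3] = 9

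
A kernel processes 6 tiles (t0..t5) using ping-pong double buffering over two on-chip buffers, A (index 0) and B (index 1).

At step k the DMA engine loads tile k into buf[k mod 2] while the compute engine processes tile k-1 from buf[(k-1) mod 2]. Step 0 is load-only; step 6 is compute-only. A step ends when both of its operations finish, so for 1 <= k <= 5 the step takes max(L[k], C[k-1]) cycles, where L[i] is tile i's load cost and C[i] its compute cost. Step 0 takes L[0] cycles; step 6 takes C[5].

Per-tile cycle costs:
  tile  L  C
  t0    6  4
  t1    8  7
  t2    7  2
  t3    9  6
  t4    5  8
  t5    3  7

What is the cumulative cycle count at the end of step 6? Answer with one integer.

  0. 6=6c; end=6; A:t0 B:-
  1. max(8,4)=8c; end=14; A:t0 B:t1
  2. max(7,7)=7c; end=21; A:t2 B:t1
  3. max(9,2)=9c; end=30; A:t2 B:t3
  4. max(5,6)=6c; end=36; A:t4 B:t3
  5. max(3,8)=8c; end=44; A:t4 B:t5
  6. 7=7c; end=51; A:t4 B:t5

end_cycle[6] = 51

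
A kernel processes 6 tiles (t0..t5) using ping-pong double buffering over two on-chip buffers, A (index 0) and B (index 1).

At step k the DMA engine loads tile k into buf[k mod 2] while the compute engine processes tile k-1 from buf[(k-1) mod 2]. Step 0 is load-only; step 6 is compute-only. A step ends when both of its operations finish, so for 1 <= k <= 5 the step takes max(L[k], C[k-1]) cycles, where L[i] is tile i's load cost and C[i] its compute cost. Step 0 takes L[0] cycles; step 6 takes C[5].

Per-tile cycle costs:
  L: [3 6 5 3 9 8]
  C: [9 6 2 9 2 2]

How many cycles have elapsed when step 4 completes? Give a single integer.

end_cycle[4] = 30

k=0 load=t0/3c comp=- wait=3 total=3
k=1 load=t1/6c comp=t0/9c wait=9 total=12
k=2 load=t2/5c comp=t1/6c wait=6 total=18
k=3 load=t3/3c comp=t2/2c wait=3 total=21
k=4 load=t4/9c comp=t3/9c wait=9 total=30
k=5 load=t5/8c comp=t4/2c wait=8 total=38
k=6 load=- comp=t5/2c wait=2 total=40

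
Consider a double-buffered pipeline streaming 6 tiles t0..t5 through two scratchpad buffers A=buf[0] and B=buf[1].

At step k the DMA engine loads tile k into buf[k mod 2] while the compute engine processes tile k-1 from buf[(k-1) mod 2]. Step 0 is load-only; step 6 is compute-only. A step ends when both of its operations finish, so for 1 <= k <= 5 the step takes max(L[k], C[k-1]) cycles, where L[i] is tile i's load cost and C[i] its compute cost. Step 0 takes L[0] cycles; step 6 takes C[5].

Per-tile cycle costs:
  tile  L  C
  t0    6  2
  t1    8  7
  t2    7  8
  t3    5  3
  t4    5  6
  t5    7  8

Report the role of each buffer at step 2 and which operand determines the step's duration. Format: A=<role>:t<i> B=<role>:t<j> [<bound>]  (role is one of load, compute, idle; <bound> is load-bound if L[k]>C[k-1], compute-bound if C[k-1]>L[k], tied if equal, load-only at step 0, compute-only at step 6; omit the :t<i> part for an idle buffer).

step 2: A=load:t2 B=compute:t1 [tied]

  0. 6=6c; end=6; A:t0 B:-
  1. max(8,2)=8c; end=14; A:t0 B:t1
  2. max(7,7)=7c; end=21; A:t2 B:t1
  3. max(5,8)=8c; end=29; A:t2 B:t3
  4. max(5,3)=5c; end=34; A:t4 B:t3
  5. max(7,6)=7c; end=41; A:t4 B:t5
  6. 8=8c; end=49; A:t4 B:t5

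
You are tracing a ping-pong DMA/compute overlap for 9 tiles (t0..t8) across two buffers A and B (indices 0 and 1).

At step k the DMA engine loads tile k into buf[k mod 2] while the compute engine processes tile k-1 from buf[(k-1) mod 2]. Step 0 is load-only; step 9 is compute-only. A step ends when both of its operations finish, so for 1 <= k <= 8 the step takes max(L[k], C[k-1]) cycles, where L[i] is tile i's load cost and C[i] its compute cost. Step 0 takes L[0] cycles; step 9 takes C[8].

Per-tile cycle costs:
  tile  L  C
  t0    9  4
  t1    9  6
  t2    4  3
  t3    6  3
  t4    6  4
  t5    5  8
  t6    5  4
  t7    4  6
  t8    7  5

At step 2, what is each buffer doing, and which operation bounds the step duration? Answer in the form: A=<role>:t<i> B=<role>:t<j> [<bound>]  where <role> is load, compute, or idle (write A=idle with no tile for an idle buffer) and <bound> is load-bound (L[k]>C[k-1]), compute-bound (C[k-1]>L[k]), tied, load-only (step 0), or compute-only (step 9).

step 2: A=load:t2 B=compute:t1 [compute-bound]

  0. 9=9c; end=9; A:t0 B:-
  1. max(9,4)=9c; end=18; A:t0 B:t1
  2. max(4,6)=6c; end=24; A:t2 B:t1
  3. max(6,3)=6c; end=30; A:t2 B:t3
  4. max(6,3)=6c; end=36; A:t4 B:t3
  5. max(5,4)=5c; end=41; A:t4 B:t5
  6. max(5,8)=8c; end=49; A:t6 B:t5
  7. max(4,4)=4c; end=53; A:t6 B:t7
  8. max(7,6)=7c; end=60; A:t8 B:t7
  9. 5=5c; end=65; A:t8 B:t7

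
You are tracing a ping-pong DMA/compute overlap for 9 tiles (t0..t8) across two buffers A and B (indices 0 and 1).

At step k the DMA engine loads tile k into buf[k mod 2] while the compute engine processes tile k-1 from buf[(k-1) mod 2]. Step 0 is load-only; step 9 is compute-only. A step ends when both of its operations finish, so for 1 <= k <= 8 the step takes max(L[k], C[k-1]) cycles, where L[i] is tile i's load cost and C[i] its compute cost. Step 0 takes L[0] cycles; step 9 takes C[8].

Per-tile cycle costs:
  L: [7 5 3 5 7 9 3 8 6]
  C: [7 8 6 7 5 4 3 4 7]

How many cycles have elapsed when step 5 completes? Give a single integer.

step 0: L[0]=7 → dur=7, Σ=7 | A=load:t0 B=idle [load-only]
step 1: L[1]=5 C[0]=7 → dur=7, Σ=14 | A=compute:t0 B=load:t1 [compute-bound]
step 2: L[2]=3 C[1]=8 → dur=8, Σ=22 | A=load:t2 B=compute:t1 [compute-bound]
step 3: L[3]=5 C[2]=6 → dur=6, Σ=28 | A=compute:t2 B=load:t3 [compute-bound]
step 4: L[4]=7 C[3]=7 → dur=7, Σ=35 | A=load:t4 B=compute:t3 [tied]
step 5: L[5]=9 C[4]=5 → dur=9, Σ=44 | A=compute:t4 B=load:t5 [load-bound]
step 6: L[6]=3 C[5]=4 → dur=4, Σ=48 | A=load:t6 B=compute:t5 [compute-bound]
step 7: L[7]=8 C[6]=3 → dur=8, Σ=56 | A=compute:t6 B=load:t7 [load-bound]
step 8: L[8]=6 C[7]=4 → dur=6, Σ=62 | A=load:t8 B=compute:t7 [load-bound]
step 9: C[8]=7 → dur=7, Σ=69 | A=compute:t8 B=idle [compute-only]

end_cycle[5] = 44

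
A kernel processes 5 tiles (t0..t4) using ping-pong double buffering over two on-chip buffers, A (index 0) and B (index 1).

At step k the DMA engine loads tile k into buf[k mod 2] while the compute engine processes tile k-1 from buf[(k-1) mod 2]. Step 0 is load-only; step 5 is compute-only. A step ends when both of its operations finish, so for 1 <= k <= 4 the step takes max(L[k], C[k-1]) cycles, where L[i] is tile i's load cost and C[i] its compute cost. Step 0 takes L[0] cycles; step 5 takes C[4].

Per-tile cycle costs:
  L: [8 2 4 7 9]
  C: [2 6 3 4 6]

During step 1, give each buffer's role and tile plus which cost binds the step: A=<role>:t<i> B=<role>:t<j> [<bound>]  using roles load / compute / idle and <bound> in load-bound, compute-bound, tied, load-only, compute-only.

step 1: A=compute:t0 B=load:t1 [tied]

step 0: L[0]=8 → dur=8, Σ=8 | A=load:t0 B=idle [load-only]
step 1: L[1]=2 C[0]=2 → dur=2, Σ=10 | A=compute:t0 B=load:t1 [tied]
step 2: L[2]=4 C[1]=6 → dur=6, Σ=16 | A=load:t2 B=compute:t1 [compute-bound]
step 3: L[3]=7 C[2]=3 → dur=7, Σ=23 | A=compute:t2 B=load:t3 [load-bound]
step 4: L[4]=9 C[3]=4 → dur=9, Σ=32 | A=load:t4 B=compute:t3 [load-bound]
step 5: C[4]=6 → dur=6, Σ=38 | A=compute:t4 B=idle [compute-only]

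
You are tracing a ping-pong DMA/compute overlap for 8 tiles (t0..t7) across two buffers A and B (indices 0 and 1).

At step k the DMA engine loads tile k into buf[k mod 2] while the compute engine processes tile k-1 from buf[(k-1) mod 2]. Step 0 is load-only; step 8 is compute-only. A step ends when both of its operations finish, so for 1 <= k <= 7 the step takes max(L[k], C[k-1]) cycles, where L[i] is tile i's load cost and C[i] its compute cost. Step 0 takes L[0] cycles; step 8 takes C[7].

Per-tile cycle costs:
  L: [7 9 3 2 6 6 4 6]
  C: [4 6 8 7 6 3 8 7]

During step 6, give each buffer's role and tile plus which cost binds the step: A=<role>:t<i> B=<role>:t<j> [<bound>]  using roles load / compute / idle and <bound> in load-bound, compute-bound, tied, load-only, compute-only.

step 6: A=load:t6 B=compute:t5 [load-bound]

k=0 load=t0/7c comp=- wait=7 total=7
k=1 load=t1/9c comp=t0/4c wait=9 total=16
k=2 load=t2/3c comp=t1/6c wait=6 total=22
k=3 load=t3/2c comp=t2/8c wait=8 total=30
k=4 load=t4/6c comp=t3/7c wait=7 total=37
k=5 load=t5/6c comp=t4/6c wait=6 total=43
k=6 load=t6/4c comp=t5/3c wait=4 total=47
k=7 load=t7/6c comp=t6/8c wait=8 total=55
k=8 load=- comp=t7/7c wait=7 total=62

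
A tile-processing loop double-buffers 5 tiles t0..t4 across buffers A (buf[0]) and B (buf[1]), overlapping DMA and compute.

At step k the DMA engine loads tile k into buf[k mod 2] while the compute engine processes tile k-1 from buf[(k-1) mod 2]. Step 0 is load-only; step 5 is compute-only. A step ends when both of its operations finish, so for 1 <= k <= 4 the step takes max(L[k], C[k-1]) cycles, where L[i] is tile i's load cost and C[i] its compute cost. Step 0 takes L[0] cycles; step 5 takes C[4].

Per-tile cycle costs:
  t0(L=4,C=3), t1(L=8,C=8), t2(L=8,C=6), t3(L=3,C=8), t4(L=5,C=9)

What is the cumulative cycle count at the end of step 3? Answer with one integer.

end_cycle[3] = 26

k=0 load=t0/4c comp=- wait=4 total=4
k=1 load=t1/8c comp=t0/3c wait=8 total=12
k=2 load=t2/8c comp=t1/8c wait=8 total=20
k=3 load=t3/3c comp=t2/6c wait=6 total=26
k=4 load=t4/5c comp=t3/8c wait=8 total=34
k=5 load=- comp=t4/9c wait=9 total=43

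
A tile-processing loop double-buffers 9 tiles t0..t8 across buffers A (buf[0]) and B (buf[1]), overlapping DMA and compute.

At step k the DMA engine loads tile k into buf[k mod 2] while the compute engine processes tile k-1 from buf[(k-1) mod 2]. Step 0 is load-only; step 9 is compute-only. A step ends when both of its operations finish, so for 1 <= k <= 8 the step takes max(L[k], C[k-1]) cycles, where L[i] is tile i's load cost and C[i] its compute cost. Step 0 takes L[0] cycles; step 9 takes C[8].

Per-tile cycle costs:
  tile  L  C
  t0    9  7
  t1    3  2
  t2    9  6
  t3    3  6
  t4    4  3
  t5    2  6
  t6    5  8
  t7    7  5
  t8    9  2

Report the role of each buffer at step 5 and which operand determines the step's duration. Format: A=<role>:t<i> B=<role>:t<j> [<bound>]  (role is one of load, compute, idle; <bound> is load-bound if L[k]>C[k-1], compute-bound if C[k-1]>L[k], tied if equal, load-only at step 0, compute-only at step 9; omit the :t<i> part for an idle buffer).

  0. 9=9c; end=9; A:t0 B:-
  1. max(3,7)=7c; end=16; A:t0 B:t1
  2. max(9,2)=9c; end=25; A:t2 B:t1
  3. max(3,6)=6c; end=31; A:t2 B:t3
  4. max(4,6)=6c; end=37; A:t4 B:t3
  5. max(2,3)=3c; end=40; A:t4 B:t5
  6. max(5,6)=6c; end=46; A:t6 B:t5
  7. max(7,8)=8c; end=54; A:t6 B:t7
  8. max(9,5)=9c; end=63; A:t8 B:t7
  9. 2=2c; end=65; A:t8 B:t7

step 5: A=compute:t4 B=load:t5 [compute-bound]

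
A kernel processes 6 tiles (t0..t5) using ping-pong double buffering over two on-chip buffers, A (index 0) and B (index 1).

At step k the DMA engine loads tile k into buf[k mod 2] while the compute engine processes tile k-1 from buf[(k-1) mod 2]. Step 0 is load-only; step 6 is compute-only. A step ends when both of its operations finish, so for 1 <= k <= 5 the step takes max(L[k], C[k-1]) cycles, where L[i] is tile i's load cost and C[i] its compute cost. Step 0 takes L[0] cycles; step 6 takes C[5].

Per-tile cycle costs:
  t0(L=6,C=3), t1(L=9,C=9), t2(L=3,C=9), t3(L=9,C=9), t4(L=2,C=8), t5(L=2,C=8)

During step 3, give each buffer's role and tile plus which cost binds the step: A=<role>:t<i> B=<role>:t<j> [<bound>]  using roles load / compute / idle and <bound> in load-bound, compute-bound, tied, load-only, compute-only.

k=0 load=t0/6c comp=- wait=6 total=6
k=1 load=t1/9c comp=t0/3c wait=9 total=15
k=2 load=t2/3c comp=t1/9c wait=9 total=24
k=3 load=t3/9c comp=t2/9c wait=9 total=33
k=4 load=t4/2c comp=t3/9c wait=9 total=42
k=5 load=t5/2c comp=t4/8c wait=8 total=50
k=6 load=- comp=t5/8c wait=8 total=58

step 3: A=compute:t2 B=load:t3 [tied]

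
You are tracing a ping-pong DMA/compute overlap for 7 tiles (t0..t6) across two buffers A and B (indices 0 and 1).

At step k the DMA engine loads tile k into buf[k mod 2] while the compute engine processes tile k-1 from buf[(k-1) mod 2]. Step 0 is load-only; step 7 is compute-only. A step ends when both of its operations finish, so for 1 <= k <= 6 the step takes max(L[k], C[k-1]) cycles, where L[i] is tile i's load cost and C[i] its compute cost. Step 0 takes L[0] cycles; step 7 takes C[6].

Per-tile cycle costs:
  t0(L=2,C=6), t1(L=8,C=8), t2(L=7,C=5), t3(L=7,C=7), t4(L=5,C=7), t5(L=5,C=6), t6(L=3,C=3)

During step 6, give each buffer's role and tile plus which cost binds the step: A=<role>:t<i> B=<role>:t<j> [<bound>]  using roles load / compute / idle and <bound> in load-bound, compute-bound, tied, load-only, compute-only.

step 6: A=load:t6 B=compute:t5 [compute-bound]

  0. 2=2c; end=2; A:t0 B:-
  1. max(8,6)=8c; end=10; A:t0 B:t1
  2. max(7,8)=8c; end=18; A:t2 B:t1
  3. max(7,5)=7c; end=25; A:t2 B:t3
  4. max(5,7)=7c; end=32; A:t4 B:t3
  5. max(5,7)=7c; end=39; A:t4 B:t5
  6. max(3,6)=6c; end=45; A:t6 B:t5
  7. 3=3c; end=48; A:t6 B:t5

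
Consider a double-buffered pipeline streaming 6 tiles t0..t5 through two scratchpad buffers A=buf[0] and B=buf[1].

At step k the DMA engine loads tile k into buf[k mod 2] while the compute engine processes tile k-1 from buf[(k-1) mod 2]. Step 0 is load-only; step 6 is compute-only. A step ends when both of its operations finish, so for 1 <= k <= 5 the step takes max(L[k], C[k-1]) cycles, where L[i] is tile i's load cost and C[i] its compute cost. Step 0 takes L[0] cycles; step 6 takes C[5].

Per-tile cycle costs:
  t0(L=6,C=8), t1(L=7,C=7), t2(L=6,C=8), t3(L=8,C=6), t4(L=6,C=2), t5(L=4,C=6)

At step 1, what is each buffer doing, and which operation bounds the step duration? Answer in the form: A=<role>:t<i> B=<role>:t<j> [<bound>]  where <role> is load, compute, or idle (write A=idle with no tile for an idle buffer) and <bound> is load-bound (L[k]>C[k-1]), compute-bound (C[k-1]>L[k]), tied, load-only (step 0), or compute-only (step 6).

step 1: A=compute:t0 B=load:t1 [compute-bound]

[0] DMA t0→A (6c) ∥ CU idle ⇒ 6c, clock 6
[1] DMA t1→B (7c) ∥ CU A:t0 (8c) ⇒ 8c, clock 14
[2] DMA t2→A (6c) ∥ CU B:t1 (7c) ⇒ 7c, clock 21
[3] DMA t3→B (8c) ∥ CU A:t2 (8c) ⇒ 8c, clock 29
[4] DMA t4→A (6c) ∥ CU B:t3 (6c) ⇒ 6c, clock 35
[5] DMA t5→B (4c) ∥ CU A:t4 (2c) ⇒ 4c, clock 39
[6] DMA idle ∥ CU B:t5 (6c) ⇒ 6c, clock 45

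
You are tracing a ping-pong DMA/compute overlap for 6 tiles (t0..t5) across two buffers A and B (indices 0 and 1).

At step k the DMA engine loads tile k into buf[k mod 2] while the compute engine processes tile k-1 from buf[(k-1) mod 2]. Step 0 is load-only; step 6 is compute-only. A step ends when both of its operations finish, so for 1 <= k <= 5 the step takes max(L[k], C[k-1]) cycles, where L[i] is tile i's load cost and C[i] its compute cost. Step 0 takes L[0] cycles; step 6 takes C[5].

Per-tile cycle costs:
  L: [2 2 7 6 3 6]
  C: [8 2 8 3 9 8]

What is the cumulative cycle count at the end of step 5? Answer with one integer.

k=0 load=t0/2c comp=- wait=2 total=2
k=1 load=t1/2c comp=t0/8c wait=8 total=10
k=2 load=t2/7c comp=t1/2c wait=7 total=17
k=3 load=t3/6c comp=t2/8c wait=8 total=25
k=4 load=t4/3c comp=t3/3c wait=3 total=28
k=5 load=t5/6c comp=t4/9c wait=9 total=37
k=6 load=- comp=t5/8c wait=8 total=45

end_cycle[5] = 37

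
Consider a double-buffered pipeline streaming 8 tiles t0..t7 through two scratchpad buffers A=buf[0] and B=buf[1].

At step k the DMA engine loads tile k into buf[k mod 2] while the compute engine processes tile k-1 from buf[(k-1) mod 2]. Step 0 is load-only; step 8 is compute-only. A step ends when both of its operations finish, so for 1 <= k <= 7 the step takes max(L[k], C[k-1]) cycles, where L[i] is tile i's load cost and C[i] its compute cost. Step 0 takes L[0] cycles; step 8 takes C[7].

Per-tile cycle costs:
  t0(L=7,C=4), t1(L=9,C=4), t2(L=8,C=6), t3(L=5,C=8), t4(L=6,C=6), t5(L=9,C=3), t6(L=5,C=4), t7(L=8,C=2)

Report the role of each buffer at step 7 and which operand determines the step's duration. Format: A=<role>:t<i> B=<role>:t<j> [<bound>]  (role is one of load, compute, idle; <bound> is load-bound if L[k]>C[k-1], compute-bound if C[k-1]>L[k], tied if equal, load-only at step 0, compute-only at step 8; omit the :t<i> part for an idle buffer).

  0. 7=7c; end=7; A:t0 B:-
  1. max(9,4)=9c; end=16; A:t0 B:t1
  2. max(8,4)=8c; end=24; A:t2 B:t1
  3. max(5,6)=6c; end=30; A:t2 B:t3
  4. max(6,8)=8c; end=38; A:t4 B:t3
  5. max(9,6)=9c; end=47; A:t4 B:t5
  6. max(5,3)=5c; end=52; A:t6 B:t5
  7. max(8,4)=8c; end=60; A:t6 B:t7
  8. 2=2c; end=62; A:t6 B:t7

step 7: A=compute:t6 B=load:t7 [load-bound]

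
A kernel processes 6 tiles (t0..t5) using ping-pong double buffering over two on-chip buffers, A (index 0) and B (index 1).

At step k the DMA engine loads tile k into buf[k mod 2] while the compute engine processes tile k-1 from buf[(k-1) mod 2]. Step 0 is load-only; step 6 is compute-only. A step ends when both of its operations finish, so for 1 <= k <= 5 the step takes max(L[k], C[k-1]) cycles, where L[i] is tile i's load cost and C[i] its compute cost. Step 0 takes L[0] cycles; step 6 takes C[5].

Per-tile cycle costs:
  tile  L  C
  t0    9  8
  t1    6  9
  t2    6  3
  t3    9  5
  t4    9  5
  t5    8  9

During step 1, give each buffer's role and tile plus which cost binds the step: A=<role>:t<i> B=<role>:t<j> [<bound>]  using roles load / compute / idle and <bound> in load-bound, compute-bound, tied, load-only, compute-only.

k=0 load=t0/9c comp=- wait=9 total=9
k=1 load=t1/6c comp=t0/8c wait=8 total=17
k=2 load=t2/6c comp=t1/9c wait=9 total=26
k=3 load=t3/9c comp=t2/3c wait=9 total=35
k=4 load=t4/9c comp=t3/5c wait=9 total=44
k=5 load=t5/8c comp=t4/5c wait=8 total=52
k=6 load=- comp=t5/9c wait=9 total=61

step 1: A=compute:t0 B=load:t1 [compute-bound]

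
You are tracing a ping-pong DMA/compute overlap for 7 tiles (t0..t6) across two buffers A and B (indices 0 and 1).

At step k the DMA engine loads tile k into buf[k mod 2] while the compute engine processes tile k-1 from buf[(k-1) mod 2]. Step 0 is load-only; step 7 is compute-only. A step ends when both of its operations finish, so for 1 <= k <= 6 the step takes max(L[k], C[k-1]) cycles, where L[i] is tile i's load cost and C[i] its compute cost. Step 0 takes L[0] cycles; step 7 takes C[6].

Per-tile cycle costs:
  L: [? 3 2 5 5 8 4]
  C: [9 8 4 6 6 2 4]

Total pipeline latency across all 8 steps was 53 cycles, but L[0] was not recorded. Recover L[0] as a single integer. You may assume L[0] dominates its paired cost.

L[0] = 9

step 0 = dur = L[0]=? = L[0]  (unknown; binding)
step 1 = dur = max(L[1]=3, C[0]=9) = 9
step 2 = dur = max(L[2]=2, C[1]=8) = 8
step 3 = dur = max(L[3]=5, C[2]=4) = 5
step 4 = dur = max(L[4]=5, C[3]=6) = 6
step 5 = dur = max(L[5]=8, C[4]=6) = 8
step 6 = dur = max(L[6]=4, C[5]=2) = 4
step 7 = dur = C[6]=4 = 4
sum of known step durations = 44
dur[0] = total - known = 53 - 44 = 9
L[0] is the binding max in step 0, so L[0] = dur[0] = 9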